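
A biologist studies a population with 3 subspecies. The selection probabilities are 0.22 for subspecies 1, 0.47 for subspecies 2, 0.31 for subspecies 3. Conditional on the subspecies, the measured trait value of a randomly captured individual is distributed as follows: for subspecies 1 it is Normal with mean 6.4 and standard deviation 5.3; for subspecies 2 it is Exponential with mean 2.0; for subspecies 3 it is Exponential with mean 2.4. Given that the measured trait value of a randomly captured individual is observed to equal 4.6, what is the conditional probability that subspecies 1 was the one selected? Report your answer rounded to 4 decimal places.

Likelihoods f(4.6 | ·): 1: 0.0710539; 2: 0.0501294; 3: 0.0612902.
Posterior ∝ prior × likelihood. Numerator for 1: 0.22·0.0710539 = 0.0156318.
Normalizing constant: 0.22·0.0710539 + 0.47·0.0501294 + 0.31·0.0612902 = 0.0581926.
P(1 | observation) = 0.0156318 / 0.0581926 = 0.268622.

0.2686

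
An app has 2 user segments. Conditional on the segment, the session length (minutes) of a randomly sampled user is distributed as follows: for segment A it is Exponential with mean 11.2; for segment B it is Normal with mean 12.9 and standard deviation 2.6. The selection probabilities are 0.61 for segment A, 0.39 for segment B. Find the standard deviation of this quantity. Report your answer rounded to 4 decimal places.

8.9355

Per component, A: μ=11.2, E[X²]=250.88; B: μ=12.9, E[X²]=173.17.
E[X] = 0.61·11.2 + 0.39·12.9 = 11.863.
E[X²] = 0.61·250.88 + 0.39·173.17 = 220.573.
Var(X) = E[X²] − (E[X])² = 220.573 − 140.731 = 79.8423.
SD(X) = √79.8423 = 8.93545.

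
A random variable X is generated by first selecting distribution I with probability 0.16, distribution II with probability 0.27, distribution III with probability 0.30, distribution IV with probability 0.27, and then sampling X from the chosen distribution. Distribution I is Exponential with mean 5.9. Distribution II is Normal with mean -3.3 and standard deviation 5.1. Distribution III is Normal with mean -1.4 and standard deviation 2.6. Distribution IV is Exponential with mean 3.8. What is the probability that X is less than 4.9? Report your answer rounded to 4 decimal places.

Conditional on each component, P(X < 4.9): I: 0.564172; II: 0.946065; III: 0.992305; IV: 0.724584.
By total probability, P(X < 4.9) = 0.16·0.564172 + 0.27·0.946065 + 0.3·0.992305 + 0.27·0.724584 = 0.839035.

0.8390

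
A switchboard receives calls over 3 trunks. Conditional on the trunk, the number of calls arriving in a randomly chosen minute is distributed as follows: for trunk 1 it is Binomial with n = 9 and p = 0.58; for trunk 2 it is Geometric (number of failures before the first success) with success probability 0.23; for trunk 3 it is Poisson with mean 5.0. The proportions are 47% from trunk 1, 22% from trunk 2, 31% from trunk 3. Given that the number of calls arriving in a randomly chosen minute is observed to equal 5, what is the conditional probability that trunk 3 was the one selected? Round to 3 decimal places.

0.288

Likelihoods P(X=5 | ·): 1: 0.25734; 2: 0.062256; 3: 0.175467.
Posterior ∝ prior × likelihood. Numerator for 3: 0.31·0.175467 = 0.0543949.
Normalizing constant: 0.47·0.25734 + 0.22·0.062256 + 0.31·0.175467 = 0.189041.
P(3 | observation) = 0.0543949 / 0.189041 = 0.287741.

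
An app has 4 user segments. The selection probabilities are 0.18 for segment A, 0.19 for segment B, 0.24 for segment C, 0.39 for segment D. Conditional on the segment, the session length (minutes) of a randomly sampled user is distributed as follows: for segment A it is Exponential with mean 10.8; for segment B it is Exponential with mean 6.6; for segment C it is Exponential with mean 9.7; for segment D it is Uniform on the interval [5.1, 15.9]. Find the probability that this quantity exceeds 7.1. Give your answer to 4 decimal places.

Conditional on each segment, P(X > 7.1): A: 0.518193; B: 0.341039; C: 0.480966; D: 0.814815.
By total probability, P(X > 7.1) = 0.18·0.518193 + 0.19·0.341039 + 0.24·0.480966 + 0.39·0.814815 = 0.591282.

0.5913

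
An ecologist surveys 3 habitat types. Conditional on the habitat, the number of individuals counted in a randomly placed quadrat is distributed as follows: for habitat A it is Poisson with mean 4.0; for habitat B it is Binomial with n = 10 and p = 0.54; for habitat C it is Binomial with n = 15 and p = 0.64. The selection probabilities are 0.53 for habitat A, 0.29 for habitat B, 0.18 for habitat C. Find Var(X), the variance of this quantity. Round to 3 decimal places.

7.676

Per component, A: μ=4, E[X²]=20; B: μ=5.4, E[X²]=31.644; C: μ=9.6, E[X²]=95.616.
E[X] = 0.53·4 + 0.29·5.4 + 0.18·9.6 = 5.414.
E[X²] = 0.53·20 + 0.29·31.644 + 0.18·95.616 = 36.9876.
Var(X) = E[X²] − (E[X])² = 36.9876 − 29.3114 = 7.67624.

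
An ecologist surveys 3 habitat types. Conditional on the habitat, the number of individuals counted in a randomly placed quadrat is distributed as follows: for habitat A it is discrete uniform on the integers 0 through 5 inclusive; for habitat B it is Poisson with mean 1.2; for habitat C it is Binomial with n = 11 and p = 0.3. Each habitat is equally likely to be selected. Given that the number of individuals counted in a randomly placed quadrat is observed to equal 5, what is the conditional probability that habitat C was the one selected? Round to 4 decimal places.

0.4331

Likelihoods P(X=5 | ·): A: 0.166667; B: 0.00624556; C: 0.13208.
Posterior ∝ prior × likelihood. Numerator for C: 0.333333·0.13208 = 0.0440266.
Normalizing constant: 0.333333·0.166667 + 0.333333·0.00624556 + 0.333333·0.13208 = 0.101664.
P(C | observation) = 0.0440266 / 0.101664 = 0.43306.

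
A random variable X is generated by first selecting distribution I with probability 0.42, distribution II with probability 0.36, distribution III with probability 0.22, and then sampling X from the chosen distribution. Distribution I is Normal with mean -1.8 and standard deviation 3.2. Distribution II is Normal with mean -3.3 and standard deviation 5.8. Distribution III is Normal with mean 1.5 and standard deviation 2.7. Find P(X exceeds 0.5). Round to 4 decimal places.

0.3332

Conditional on each component, P(X > 0.5): I: 0.236147; II: 0.256178; III: 0.644447.
By total probability, P(X > 0.5) = 0.42·0.236147 + 0.36·0.256178 + 0.22·0.644447 = 0.333184.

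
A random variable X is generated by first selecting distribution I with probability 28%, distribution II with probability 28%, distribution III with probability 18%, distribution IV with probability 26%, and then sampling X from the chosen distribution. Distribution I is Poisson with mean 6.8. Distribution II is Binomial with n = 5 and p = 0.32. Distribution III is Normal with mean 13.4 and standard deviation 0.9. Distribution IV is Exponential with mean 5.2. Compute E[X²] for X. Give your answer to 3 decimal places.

For each component E[X²] = Var + (mean)², giving I: 53.04; II: 3.648; III: 180.37; IV: 54.08.
Overall E[X²] = 0.28·53.04 + 0.28·3.648 + 0.18·180.37 + 0.26·54.08 = 62.4.

62.400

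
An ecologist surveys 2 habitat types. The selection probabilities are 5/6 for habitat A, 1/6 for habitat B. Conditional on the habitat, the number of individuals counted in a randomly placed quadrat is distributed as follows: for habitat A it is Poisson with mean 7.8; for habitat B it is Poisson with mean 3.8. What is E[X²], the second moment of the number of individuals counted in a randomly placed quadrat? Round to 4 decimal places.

60.2400

For each component E[X²] = Var + (mean)², giving A: 68.64; B: 18.24.
Overall E[X²] = 0.833333·68.64 + 0.166667·18.24 = 60.24.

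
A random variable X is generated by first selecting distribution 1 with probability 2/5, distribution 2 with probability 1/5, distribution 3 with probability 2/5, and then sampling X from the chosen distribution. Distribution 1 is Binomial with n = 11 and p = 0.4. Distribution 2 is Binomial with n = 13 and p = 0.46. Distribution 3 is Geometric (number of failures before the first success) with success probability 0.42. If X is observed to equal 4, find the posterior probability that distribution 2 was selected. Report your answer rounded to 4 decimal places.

Likelihoods P(X=4 | ·): 1: 0.23649; 2: 0.124992; 3: 0.0475293.
Posterior ∝ prior × likelihood. Numerator for 2: 0.2·0.124992 = 0.0249983.
Normalizing constant: 0.4·0.23649 + 0.2·0.124992 + 0.4·0.0475293 = 0.138606.
P(2 | observation) = 0.0249983 / 0.138606 = 0.180355.

0.1804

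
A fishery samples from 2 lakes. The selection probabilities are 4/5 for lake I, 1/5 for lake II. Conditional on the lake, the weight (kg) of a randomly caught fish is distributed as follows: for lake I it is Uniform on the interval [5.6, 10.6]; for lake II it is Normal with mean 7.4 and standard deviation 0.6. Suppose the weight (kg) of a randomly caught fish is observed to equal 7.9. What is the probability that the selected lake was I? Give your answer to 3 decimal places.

Likelihoods f(7.9 | ·): I: 0.2; II: 0.469853.
Posterior ∝ prior × likelihood. Numerator for I: 0.8·0.2 = 0.16.
Normalizing constant: 0.8·0.2 + 0.2·0.469853 = 0.253971.
P(I | observation) = 0.16 / 0.253971 = 0.629994.

0.630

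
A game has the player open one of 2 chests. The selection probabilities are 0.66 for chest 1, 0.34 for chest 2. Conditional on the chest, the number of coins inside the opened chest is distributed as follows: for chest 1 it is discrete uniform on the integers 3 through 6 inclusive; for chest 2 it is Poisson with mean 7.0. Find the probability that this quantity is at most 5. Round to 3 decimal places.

Conditional on each chest, P(X ≤ 5): 1: 0.75; 2: 0.300708.
By total probability, P(X ≤ 5) = 0.66·0.75 + 0.34·0.300708 = 0.597241.

0.597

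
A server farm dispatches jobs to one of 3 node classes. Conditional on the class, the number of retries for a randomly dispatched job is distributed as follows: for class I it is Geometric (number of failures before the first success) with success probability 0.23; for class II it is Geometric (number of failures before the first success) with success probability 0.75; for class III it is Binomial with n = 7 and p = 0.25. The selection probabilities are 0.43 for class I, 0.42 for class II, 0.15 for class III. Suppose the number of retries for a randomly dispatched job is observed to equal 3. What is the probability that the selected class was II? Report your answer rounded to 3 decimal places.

0.065

Likelihoods P(X=3 | ·): I: 0.105003; II: 0.0117188; III: 0.173035.
Posterior ∝ prior × likelihood. Numerator for II: 0.42·0.0117188 = 0.00492188.
Normalizing constant: 0.43·0.105003 + 0.42·0.0117188 + 0.15·0.173035 = 0.0760282.
P(II | observation) = 0.00492188 / 0.0760282 = 0.0647375.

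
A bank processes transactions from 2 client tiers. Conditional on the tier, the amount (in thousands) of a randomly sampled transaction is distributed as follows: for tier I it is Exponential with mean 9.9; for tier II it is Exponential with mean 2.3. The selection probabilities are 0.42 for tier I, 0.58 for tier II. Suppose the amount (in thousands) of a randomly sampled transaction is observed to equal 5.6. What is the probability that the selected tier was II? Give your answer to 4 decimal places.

Likelihoods f(5.6 | ·): I: 0.0573724; II: 0.0380943.
Posterior ∝ prior × likelihood. Numerator for II: 0.58·0.0380943 = 0.0220947.
Normalizing constant: 0.42·0.0573724 + 0.58·0.0380943 = 0.0461911.
P(II | observation) = 0.0220947 / 0.0461911 = 0.478332.

0.4783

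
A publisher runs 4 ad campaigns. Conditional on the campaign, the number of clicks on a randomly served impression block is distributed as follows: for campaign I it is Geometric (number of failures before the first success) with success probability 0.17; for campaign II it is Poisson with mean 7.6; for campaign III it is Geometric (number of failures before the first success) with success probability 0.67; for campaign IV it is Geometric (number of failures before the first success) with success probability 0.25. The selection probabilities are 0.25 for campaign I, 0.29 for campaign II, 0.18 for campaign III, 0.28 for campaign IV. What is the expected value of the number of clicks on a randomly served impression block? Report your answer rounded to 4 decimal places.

4.3532

Component means — I: 4.88235; II: 7.6; III: 0.492537; IV: 3.
E[X] = 0.25·4.88235 + 0.29·7.6 + 0.18·0.492537 + 0.28·3 = 4.35324.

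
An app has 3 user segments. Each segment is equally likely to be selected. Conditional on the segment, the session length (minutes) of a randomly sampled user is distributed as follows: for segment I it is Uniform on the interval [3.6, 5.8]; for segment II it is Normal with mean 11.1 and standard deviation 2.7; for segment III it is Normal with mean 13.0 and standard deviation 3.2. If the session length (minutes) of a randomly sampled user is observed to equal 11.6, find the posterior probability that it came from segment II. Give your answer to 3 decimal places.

Likelihoods f(11.6 | ·): I: 0; II: 0.145244; III: 0.113291.
Posterior ∝ prior × likelihood. Numerator for II: 0.333333·0.145244 = 0.0484148.
Normalizing constant: 0.333333·0 + 0.333333·0.145244 + 0.333333·0.113291 = 0.0861786.
P(II | observation) = 0.0484148 / 0.0861786 = 0.561796.

0.562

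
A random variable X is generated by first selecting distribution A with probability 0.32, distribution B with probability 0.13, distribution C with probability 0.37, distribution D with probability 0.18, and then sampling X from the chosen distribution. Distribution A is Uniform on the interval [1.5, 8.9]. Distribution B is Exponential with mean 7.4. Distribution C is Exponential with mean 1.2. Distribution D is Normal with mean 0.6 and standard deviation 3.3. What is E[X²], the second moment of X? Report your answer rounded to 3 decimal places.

27.441

For each component E[X²] = Var + (mean)², giving A: 31.6033; B: 109.52; C: 2.88; D: 11.25.
Overall E[X²] = 0.32·31.6033 + 0.13·109.52 + 0.37·2.88 + 0.18·11.25 = 27.4413.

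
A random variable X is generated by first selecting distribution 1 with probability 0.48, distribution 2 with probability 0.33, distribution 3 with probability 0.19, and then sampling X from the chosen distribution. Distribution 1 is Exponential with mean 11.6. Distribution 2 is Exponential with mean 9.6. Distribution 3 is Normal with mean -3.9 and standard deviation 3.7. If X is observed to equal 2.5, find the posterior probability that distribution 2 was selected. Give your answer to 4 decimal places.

Likelihoods f(2.5 | ·): 1: 0.0694935; 2: 0.0802844; 3: 0.0241552.
Posterior ∝ prior × likelihood. Numerator for 2: 0.33·0.0802844 = 0.0264939.
Normalizing constant: 0.48·0.0694935 + 0.33·0.0802844 + 0.19·0.0241552 = 0.0644402.
P(2 | observation) = 0.0264939 / 0.0644402 = 0.411138.

0.4111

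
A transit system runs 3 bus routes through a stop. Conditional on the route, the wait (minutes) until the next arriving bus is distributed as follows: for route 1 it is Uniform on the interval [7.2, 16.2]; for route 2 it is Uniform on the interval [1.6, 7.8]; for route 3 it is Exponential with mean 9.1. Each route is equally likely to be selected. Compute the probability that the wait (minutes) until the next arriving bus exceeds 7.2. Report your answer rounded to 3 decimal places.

Conditional on each route, P(X > 7.2): 1: 1; 2: 0.0967742; 3: 0.453297.
By total probability, P(X > 7.2) = 0.333333·1 + 0.333333·0.0967742 + 0.333333·0.453297 = 0.51669.

0.517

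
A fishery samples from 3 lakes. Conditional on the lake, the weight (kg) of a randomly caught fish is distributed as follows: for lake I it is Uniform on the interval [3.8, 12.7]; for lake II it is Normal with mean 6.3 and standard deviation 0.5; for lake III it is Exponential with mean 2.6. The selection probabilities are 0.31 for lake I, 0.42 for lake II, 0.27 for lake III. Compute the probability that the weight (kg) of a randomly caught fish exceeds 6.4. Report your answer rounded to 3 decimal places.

Conditional on each lake, P(X > 6.4): I: 0.707865; II: 0.42074; III: 0.0853036.
By total probability, P(X > 6.4) = 0.31·0.707865 + 0.42·0.42074 + 0.27·0.0853036 = 0.419181.

0.419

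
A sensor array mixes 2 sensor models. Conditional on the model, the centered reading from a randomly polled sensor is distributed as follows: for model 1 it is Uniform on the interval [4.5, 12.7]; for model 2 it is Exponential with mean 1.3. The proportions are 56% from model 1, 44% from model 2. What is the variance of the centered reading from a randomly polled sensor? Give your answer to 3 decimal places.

17.012

Per component, 1: μ=8.6, E[X²]=79.5633; 2: μ=1.3, E[X²]=3.38.
E[X] = 0.56·8.6 + 0.44·1.3 = 5.388.
E[X²] = 0.56·79.5633 + 0.44·3.38 = 46.0427.
Var(X) = E[X²] − (E[X])² = 46.0427 − 29.0305 = 17.0121.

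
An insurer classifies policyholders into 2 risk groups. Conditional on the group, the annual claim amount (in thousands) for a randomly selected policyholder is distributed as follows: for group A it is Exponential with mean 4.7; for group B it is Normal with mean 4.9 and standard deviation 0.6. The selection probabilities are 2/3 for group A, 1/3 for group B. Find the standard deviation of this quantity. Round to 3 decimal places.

Per component, A: μ=4.7, E[X²]=44.18; B: μ=4.9, E[X²]=24.37.
E[X] = 0.666667·4.7 + 0.333333·4.9 = 4.76667.
E[X²] = 0.666667·44.18 + 0.333333·24.37 = 37.5767.
Var(X) = E[X²] − (E[X])² = 37.5767 − 22.7211 = 14.8556.
SD(X) = √14.8556 = 3.85429.

3.854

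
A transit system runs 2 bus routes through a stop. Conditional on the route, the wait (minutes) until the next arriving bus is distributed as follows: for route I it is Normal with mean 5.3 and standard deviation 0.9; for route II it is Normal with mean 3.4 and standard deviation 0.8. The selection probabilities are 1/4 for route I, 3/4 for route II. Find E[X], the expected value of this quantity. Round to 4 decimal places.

3.8750

Component means — I: 5.3; II: 3.4.
E[X] = 0.25·5.3 + 0.75·3.4 = 3.875.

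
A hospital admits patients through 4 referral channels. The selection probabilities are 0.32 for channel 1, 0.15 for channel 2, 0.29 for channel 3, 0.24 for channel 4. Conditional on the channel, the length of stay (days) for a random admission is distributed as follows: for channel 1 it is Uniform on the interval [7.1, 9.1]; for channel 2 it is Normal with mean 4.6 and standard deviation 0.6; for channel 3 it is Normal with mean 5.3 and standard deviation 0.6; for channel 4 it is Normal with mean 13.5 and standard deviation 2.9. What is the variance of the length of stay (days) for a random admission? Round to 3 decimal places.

Per component, 1: μ=8.1, E[X²]=65.9433; 2: μ=4.6, E[X²]=21.52; 3: μ=5.3, E[X²]=28.45; 4: μ=13.5, E[X²]=190.66.
E[X] = 0.32·8.1 + 0.15·4.6 + 0.29·5.3 + 0.24·13.5 = 8.059.
E[X²] = 0.32·65.9433 + 0.15·21.52 + 0.29·28.45 + 0.24·190.66 = 78.3388.
Var(X) = E[X²] − (E[X])² = 78.3388 − 64.9475 = 13.3913.

13.391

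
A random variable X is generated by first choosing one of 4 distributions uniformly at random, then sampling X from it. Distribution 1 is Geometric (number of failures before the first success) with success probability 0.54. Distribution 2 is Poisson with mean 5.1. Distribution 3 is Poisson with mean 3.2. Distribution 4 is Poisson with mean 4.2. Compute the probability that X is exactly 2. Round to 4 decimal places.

0.1336

Conditional on each component, P(X = 2): 1: 0.114264; 2: 0.0792882; 3: 0.208702; 4: 0.132261.
By total probability, P(X = 2) = 0.25·0.114264 + 0.25·0.0792882 + 0.25·0.208702 + 0.25·0.132261 = 0.133629.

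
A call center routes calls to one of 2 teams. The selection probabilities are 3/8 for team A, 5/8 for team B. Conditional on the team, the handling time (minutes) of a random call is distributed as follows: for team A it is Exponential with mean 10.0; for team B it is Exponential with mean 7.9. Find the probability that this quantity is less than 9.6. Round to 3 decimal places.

Conditional on each team, P(X < 9.6): A: 0.617107; B: 0.703346.
By total probability, P(X < 9.6) = 0.375·0.617107 + 0.625·0.703346 = 0.671007.

0.671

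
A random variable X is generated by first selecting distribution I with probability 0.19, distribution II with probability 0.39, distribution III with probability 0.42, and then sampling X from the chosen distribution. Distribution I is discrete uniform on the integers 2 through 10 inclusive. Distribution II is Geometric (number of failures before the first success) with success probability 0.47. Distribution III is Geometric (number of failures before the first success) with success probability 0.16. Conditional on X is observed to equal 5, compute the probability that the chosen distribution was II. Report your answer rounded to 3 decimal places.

Likelihoods P(X=5 | ·): I: 0.111111; II: 0.0196552; III: 0.0669139.
Posterior ∝ prior × likelihood. Numerator for II: 0.39·0.0196552 = 0.00766552.
Normalizing constant: 0.19·0.111111 + 0.39·0.0196552 + 0.42·0.0669139 = 0.0568805.
P(II | observation) = 0.00766552 / 0.0568805 = 0.134765.

0.135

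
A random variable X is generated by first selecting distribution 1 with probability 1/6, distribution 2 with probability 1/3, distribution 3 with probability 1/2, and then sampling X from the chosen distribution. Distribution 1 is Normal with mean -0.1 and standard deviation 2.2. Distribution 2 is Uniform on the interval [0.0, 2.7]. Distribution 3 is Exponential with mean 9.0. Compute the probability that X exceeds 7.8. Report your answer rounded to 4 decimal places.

Conditional on each component, P(X > 7.8): 1: 0.000164763; 2: 0; 3: 0.42035.
By total probability, P(X > 7.8) = 0.166667·0.000164763 + 0.333333·0 + 0.5·0.42035 = 0.210203.

0.2102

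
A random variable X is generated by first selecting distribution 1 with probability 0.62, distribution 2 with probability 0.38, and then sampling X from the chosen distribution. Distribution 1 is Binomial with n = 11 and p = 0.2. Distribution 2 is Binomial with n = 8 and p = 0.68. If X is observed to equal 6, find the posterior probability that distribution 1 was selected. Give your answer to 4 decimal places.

0.0528

Likelihoods P(X=6 | ·): 1: 0.00968884; 2: 0.283473.
Posterior ∝ prior × likelihood. Numerator for 1: 0.62·0.00968884 = 0.00600708.
Normalizing constant: 0.62·0.00968884 + 0.38·0.283473 = 0.113727.
P(1 | observation) = 0.00600708 / 0.113727 = 0.0528203.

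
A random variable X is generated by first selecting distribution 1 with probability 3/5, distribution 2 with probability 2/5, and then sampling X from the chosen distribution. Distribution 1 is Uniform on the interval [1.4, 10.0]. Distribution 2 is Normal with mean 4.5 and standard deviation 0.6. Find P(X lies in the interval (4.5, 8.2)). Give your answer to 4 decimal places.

0.4581

Conditional on each component, P(4.5 < X < 8.2): 1: 0.430233; 2: 0.5.
By total probability, P(4.5 < X < 8.2) = 0.6·0.430233 + 0.4·0.5 = 0.45814.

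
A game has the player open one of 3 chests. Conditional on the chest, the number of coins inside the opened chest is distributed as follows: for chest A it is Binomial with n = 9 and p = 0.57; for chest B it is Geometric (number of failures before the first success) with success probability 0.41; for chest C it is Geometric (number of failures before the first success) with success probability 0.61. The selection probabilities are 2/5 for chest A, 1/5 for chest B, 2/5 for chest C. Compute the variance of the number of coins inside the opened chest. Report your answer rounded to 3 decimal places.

6.371

Per component, A: μ=5.13, E[X²]=28.5228; B: μ=1.43902, E[X²]=5.58061; C: μ=0.639344, E[X²]=1.45687.
E[X] = 0.4·5.13 + 0.2·1.43902 + 0.4·0.639344 = 2.59554.
E[X²] = 0.4·28.5228 + 0.2·5.58061 + 0.4·1.45687 = 13.108.
Var(X) = E[X²] − (E[X])² = 13.108 − 6.73684 = 6.37115.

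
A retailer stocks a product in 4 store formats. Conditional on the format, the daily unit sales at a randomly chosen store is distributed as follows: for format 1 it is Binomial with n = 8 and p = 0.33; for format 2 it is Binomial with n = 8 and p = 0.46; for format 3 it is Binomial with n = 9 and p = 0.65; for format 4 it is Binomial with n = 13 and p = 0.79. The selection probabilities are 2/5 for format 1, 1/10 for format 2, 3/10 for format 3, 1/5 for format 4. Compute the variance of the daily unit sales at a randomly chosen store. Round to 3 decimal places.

10.071

Per component, 1: μ=2.64, E[X²]=8.7384; 2: μ=3.68, E[X²]=15.5296; 3: μ=5.85, E[X²]=36.27; 4: μ=10.27, E[X²]=107.63.
E[X] = 0.4·2.64 + 0.1·3.68 + 0.3·5.85 + 0.2·10.27 = 5.233.
E[X²] = 0.4·8.7384 + 0.1·15.5296 + 0.3·36.27 + 0.2·107.63 = 37.4552.
Var(X) = E[X²] − (E[X])² = 37.4552 − 27.3843 = 10.071.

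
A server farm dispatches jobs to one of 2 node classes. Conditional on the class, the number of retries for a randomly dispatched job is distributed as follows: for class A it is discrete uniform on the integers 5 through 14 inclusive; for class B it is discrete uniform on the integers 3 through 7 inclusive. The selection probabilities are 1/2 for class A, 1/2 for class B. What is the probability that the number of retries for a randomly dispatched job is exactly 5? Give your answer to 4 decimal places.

0.1500

Conditional on each class, P(X = 5): A: 0.1; B: 0.2.
By total probability, P(X = 5) = 0.5·0.1 + 0.5·0.2 = 0.15.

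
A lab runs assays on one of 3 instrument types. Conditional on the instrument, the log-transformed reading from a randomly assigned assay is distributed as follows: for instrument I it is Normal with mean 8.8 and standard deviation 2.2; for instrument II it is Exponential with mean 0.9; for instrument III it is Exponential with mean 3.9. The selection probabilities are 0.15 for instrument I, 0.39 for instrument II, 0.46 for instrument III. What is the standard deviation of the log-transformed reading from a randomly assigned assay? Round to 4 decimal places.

3.8679

Per component, I: μ=8.8, E[X²]=82.28; II: μ=0.9, E[X²]=1.62; III: μ=3.9, E[X²]=30.42.
E[X] = 0.15·8.8 + 0.39·0.9 + 0.46·3.9 = 3.465.
E[X²] = 0.15·82.28 + 0.39·1.62 + 0.46·30.42 = 26.967.
Var(X) = E[X²] − (E[X])² = 26.967 − 12.0062 = 14.9608.
SD(X) = √14.9608 = 3.86792.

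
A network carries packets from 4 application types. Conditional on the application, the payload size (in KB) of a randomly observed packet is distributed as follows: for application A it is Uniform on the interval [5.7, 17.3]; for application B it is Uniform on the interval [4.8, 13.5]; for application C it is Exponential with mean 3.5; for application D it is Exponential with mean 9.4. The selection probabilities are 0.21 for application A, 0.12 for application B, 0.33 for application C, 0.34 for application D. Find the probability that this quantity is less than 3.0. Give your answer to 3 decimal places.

Conditional on each application, P(X < 3.0): A: 0; B: 0; C: 0.575627; D: 0.273233.
By total probability, P(X < 3.0) = 0.21·0 + 0.12·0 + 0.33·0.575627 + 0.34·0.273233 = 0.282856.

0.283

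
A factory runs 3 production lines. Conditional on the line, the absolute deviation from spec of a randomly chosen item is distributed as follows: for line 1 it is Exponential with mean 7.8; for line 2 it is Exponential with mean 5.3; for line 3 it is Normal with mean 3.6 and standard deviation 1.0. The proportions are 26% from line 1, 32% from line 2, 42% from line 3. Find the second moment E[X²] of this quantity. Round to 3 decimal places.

For each component E[X²] = Var + (mean)², giving 1: 121.68; 2: 56.18; 3: 13.96.
Overall E[X²] = 0.26·121.68 + 0.32·56.18 + 0.42·13.96 = 55.4776.

55.478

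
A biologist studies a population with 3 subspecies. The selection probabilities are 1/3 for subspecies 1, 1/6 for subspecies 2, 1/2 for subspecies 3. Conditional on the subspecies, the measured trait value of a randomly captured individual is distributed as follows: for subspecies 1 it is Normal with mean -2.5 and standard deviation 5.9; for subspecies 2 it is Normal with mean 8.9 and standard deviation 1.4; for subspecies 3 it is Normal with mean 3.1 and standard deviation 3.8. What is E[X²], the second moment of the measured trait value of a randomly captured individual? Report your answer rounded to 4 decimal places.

For each component E[X²] = Var + (mean)², giving 1: 41.06; 2: 81.17; 3: 24.05.
Overall E[X²] = 0.333333·41.06 + 0.166667·81.17 + 0.5·24.05 = 39.24.

39.2400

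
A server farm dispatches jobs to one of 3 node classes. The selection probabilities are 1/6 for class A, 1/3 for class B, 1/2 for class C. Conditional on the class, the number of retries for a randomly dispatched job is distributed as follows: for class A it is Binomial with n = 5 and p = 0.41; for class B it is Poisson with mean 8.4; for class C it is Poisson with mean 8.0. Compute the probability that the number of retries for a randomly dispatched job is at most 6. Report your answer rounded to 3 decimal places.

0.412

Conditional on each class, P(X ≤ 6): A: 1; B: 0.266993; C: 0.313374.
By total probability, P(X ≤ 6) = 0.166667·1 + 0.333333·0.266993 + 0.5·0.313374 = 0.412351.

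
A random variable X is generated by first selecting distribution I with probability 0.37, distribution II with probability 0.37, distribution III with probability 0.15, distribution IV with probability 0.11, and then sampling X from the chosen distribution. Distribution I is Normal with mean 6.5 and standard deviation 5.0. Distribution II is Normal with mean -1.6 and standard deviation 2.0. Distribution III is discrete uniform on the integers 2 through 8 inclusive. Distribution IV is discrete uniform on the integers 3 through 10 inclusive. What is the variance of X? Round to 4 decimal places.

26.1394

Per component, I: μ=6.5, E[X²]=67.25; II: μ=-1.6, E[X²]=6.56; III: μ=5, E[X²]=29; IV: μ=6.5, E[X²]=47.5.
E[X] = 0.37·6.5 + 0.37·-1.6 + 0.15·5 + 0.11·6.5 = 3.278.
E[X²] = 0.37·67.25 + 0.37·6.56 + 0.15·29 + 0.11·47.5 = 36.8847.
Var(X) = E[X²] − (E[X])² = 36.8847 − 10.7453 = 26.1394.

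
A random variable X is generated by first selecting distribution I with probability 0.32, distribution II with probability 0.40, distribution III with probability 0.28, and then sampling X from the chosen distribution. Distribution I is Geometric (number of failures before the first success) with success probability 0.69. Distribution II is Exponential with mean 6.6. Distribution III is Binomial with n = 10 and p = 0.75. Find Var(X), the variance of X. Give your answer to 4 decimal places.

27.5448

Per component, I: μ=0.449275, E[X²]=0.852972; II: μ=6.6, E[X²]=87.12; III: μ=7.5, E[X²]=58.125.
E[X] = 0.32·0.449275 + 0.4·6.6 + 0.28·7.5 = 4.88377.
E[X²] = 0.32·0.852972 + 0.4·87.12 + 0.28·58.125 = 51.396.
Var(X) = E[X²] − (E[X])² = 51.396 − 23.8512 = 27.5448.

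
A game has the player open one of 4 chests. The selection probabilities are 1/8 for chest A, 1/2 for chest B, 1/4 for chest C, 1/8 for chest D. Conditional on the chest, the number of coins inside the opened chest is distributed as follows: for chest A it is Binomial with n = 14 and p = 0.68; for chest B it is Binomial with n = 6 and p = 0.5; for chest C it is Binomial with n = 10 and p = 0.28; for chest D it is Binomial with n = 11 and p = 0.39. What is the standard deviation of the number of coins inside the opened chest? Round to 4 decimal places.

Per component, A: μ=9.52, E[X²]=93.6768; B: μ=3, E[X²]=10.5; C: μ=2.8, E[X²]=9.856; D: μ=4.29, E[X²]=21.021.
E[X] = 0.125·9.52 + 0.5·3 + 0.25·2.8 + 0.125·4.29 = 3.92625.
E[X²] = 0.125·93.6768 + 0.5·10.5 + 0.25·9.856 + 0.125·21.021 = 22.0512.
Var(X) = E[X²] − (E[X])² = 22.0512 − 15.4154 = 6.63579.
SD(X) = √6.63579 = 2.576.

2.5760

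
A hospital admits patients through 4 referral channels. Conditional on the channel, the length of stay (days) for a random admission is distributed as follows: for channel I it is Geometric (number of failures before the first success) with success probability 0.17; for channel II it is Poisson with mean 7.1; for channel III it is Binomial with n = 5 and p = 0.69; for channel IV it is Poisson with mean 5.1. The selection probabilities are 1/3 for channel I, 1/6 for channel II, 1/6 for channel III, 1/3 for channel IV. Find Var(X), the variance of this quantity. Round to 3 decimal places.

13.771

Per component, I: μ=4.88235, E[X²]=52.5571; II: μ=7.1, E[X²]=57.51; III: μ=3.45, E[X²]=12.972; IV: μ=5.1, E[X²]=31.11.
E[X] = 0.333333·4.88235 + 0.166667·7.1 + 0.166667·3.45 + 0.333333·5.1 = 5.08578.
E[X²] = 0.333333·52.5571 + 0.166667·57.51 + 0.166667·12.972 + 0.333333·31.11 = 39.636.
Var(X) = E[X²] − (E[X])² = 39.636 − 25.8652 = 13.7708.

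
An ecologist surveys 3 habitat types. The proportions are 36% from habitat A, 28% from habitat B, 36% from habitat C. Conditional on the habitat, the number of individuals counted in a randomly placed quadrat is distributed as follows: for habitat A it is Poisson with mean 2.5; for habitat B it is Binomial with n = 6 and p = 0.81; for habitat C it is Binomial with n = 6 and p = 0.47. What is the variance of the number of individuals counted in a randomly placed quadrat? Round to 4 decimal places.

2.6908

Per component, A: μ=2.5, E[X²]=8.75; B: μ=4.86, E[X²]=24.543; C: μ=2.82, E[X²]=9.447.
E[X] = 0.36·2.5 + 0.28·4.86 + 0.36·2.82 = 3.276.
E[X²] = 0.36·8.75 + 0.28·24.543 + 0.36·9.447 = 13.423.
Var(X) = E[X²] − (E[X])² = 13.423 − 10.7322 = 2.69078.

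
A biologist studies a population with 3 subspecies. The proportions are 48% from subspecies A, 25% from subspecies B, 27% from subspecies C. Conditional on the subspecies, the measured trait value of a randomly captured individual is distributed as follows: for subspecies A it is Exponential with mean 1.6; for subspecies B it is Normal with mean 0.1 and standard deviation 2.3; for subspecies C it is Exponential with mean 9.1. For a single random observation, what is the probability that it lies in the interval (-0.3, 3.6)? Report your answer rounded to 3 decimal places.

Conditional on each subspecies, P(-0.3 < X < 3.6): A: 0.894601; B: 0.504996; C: 0.326727.
By total probability, P(-0.3 < X < 3.6) = 0.48·0.894601 + 0.25·0.504996 + 0.27·0.326727 = 0.643874.

0.644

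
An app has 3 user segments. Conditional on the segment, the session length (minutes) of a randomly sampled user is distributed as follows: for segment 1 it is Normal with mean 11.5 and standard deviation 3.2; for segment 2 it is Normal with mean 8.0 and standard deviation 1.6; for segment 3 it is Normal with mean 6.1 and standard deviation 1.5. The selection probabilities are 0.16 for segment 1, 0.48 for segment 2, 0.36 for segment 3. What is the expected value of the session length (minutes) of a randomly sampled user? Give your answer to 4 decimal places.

Component means — 1: 11.5; 2: 8; 3: 6.1.
E[X] = 0.16·11.5 + 0.48·8 + 0.36·6.1 = 7.876.

7.8760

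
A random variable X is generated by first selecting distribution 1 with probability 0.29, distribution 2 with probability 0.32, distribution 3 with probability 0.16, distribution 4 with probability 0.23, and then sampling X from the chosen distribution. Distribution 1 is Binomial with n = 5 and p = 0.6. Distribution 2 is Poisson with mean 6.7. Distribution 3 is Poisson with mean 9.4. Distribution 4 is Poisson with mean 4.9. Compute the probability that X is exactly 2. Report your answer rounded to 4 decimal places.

0.0968

Conditional on each component, P(X = 2): 1: 0.2304; 2: 0.0276278; 3: 0.00365475; 4: 0.0893962.
By total probability, P(X = 2) = 0.29·0.2304 + 0.32·0.0276278 + 0.16·0.00365475 + 0.23·0.0893962 = 0.0968028.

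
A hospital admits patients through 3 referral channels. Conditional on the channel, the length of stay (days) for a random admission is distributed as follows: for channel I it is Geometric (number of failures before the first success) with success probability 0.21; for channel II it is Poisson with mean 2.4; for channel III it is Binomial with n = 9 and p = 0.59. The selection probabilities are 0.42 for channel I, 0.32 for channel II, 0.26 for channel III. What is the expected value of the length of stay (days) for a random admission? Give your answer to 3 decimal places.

Component means — I: 3.7619; II: 2.4; III: 5.31.
E[X] = 0.42·3.7619 + 0.32·2.4 + 0.26·5.31 = 3.7286.

3.729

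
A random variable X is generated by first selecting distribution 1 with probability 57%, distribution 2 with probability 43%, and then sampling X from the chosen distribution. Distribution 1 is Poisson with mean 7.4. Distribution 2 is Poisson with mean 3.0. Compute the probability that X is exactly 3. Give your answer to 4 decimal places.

Conditional on each component, P(X = 3): 1: 0.0412824; 2: 0.224042.
By total probability, P(X = 3) = 0.57·0.0412824 + 0.43·0.224042 = 0.119869.

0.1199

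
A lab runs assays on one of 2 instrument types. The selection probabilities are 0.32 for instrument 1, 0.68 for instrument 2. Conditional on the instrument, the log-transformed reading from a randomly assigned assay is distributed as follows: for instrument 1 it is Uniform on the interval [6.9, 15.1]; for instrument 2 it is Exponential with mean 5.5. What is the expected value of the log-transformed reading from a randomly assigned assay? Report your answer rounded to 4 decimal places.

Component means — 1: 11; 2: 5.5.
E[X] = 0.32·11 + 0.68·5.5 = 7.26.

7.2600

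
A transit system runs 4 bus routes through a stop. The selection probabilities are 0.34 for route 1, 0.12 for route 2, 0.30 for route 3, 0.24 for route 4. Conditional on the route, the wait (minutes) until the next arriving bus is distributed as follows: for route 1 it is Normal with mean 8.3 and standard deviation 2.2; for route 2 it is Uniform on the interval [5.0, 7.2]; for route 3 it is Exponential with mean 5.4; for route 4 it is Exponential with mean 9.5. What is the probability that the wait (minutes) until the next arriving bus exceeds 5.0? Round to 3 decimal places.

Conditional on each route, P(X > 5.0): 1: 0.933193; 2: 1; 3: 0.396164; 4: 0.590778.
By total probability, P(X > 5.0) = 0.34·0.933193 + 0.12·1 + 0.3·0.396164 + 0.24·0.590778 = 0.697921.

0.698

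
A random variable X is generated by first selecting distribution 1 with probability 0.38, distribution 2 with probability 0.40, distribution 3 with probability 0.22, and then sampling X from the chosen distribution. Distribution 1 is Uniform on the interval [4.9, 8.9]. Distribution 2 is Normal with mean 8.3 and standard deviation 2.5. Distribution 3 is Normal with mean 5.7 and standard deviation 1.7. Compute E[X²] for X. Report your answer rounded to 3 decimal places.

For each component E[X²] = Var + (mean)², giving 1: 48.9433; 2: 75.14; 3: 35.38.
Overall E[X²] = 0.38·48.9433 + 0.4·75.14 + 0.22·35.38 = 56.4381.

56.438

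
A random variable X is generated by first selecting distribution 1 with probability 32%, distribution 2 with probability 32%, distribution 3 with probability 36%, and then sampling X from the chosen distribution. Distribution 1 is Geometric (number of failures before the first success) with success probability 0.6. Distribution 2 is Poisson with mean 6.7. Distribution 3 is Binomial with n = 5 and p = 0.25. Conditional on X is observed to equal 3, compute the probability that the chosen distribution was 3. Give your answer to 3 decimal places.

Likelihoods P(X=3 | ·): 1: 0.0384; 2: 0.0617021; 3: 0.0878906.
Posterior ∝ prior × likelihood. Numerator for 3: 0.36·0.0878906 = 0.0316406.
Normalizing constant: 0.32·0.0384 + 0.32·0.0617021 + 0.36·0.0878906 = 0.0636733.
P(3 | observation) = 0.0316406 / 0.0636733 = 0.496921.

0.497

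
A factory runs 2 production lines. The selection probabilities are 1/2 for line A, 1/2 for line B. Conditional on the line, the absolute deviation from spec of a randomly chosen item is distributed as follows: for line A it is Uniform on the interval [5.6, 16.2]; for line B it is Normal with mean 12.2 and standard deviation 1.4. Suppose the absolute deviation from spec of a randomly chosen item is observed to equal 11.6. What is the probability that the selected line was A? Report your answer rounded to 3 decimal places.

0.266

Likelihoods f(11.6 | ·): A: 0.0943396; B: 0.259955.
Posterior ∝ prior × likelihood. Numerator for A: 0.5·0.0943396 = 0.0471698.
Normalizing constant: 0.5·0.0943396 + 0.5·0.259955 = 0.177147.
P(A | observation) = 0.0471698 / 0.177147 = 0.266275.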